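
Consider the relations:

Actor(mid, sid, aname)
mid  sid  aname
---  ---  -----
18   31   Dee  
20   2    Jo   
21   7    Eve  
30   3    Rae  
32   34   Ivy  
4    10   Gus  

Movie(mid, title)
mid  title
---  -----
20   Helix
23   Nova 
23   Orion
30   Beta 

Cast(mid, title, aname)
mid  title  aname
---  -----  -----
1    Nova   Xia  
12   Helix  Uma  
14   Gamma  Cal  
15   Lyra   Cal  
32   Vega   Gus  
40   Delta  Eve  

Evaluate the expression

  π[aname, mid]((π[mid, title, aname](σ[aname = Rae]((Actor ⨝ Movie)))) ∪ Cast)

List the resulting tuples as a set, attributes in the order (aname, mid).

{(Cal, 14), (Cal, 15), (Eve, 40), (Gus, 32), (Rae, 30), (Uma, 12), (Xia, 1)}

Joining Actor and Movie on mid yields {(20, 2, Jo, Helix), (30, 3, Rae, Beta)}.
Filtering on aname = Rae leaves {(30, 3, Rae, Beta)}.
π_{mid, title, aname} gives {(30, Beta, Rae)}.
Union: {(30, Beta, Rae)} with {(1, Nova, Xia), (12, Helix, Uma), (14, Gamma, Cal), (15, Lyra, Cal), (32, Vega, Gus), (40, Delta, Eve)} → {(1, Nova, Xia), (12, Helix, Uma), (14, Gamma, Cal), (15, Lyra, Cal), (30, Beta, Rae), (32, Vega, Gus), (40, Delta, Eve)}
π_{aname, mid} gives {(Cal, 14), (Cal, 15), (Eve, 40), (Gus, 32), (Rae, 30), (Uma, 12), (Xia, 1)}.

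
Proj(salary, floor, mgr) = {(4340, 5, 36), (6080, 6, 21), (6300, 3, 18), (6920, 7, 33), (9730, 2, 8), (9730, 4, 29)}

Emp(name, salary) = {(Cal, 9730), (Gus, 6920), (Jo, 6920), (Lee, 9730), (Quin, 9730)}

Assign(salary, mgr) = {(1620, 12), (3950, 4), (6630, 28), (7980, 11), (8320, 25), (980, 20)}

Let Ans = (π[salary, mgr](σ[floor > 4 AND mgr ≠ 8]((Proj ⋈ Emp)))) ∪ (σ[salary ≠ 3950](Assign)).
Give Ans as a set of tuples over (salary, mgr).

{(1620, 12), (6630, 28), (6920, 33), (7980, 11), (8320, 25), (980, 20)}

Natural join on salary: {(6920, 7, 33, Gus), (6920, 7, 33, Jo), (9730, 2, 8, Cal), (9730, 2, 8, Lee), (9730, 2, 8, Quin), (9730, 4, 29, Cal), (9730, 4, 29, Lee), (9730, 4, 29, Quin)}
Apply σ_{floor > 4 AND mgr ≠ 8}; surviving tuples: {(6920, 7, 33, Gus), (6920, 7, 33, Jo)}
Keep only column(s) salary, mgr (1 duplicate(s) eliminated): {(6920, 33)}
Apply σ_{salary ≠ 3950}; surviving tuples: {(1620, 12), (6630, 28), (7980, 11), (8320, 25), (980, 20)}
Union: {(6920, 33)} with {(1620, 12), (6630, 28), (7980, 11), (8320, 25), (980, 20)} → {(1620, 12), (6630, 28), (6920, 33), (7980, 11), (8320, 25), (980, 20)}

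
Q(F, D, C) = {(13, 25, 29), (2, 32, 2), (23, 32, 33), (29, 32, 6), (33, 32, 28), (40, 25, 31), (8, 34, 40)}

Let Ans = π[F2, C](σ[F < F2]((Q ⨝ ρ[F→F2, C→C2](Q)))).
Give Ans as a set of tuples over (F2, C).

{(23, 2), (29, 2), (29, 33), (33, 2), (33, 33), (33, 6), (40, 29)}

ρ[F→F2, C→C2]: schema becomes (F2, D, C2); tuples unchanged.
Q ⋈ ρ[F→F2, C→C2](Q) (natural join on D): {(13, 25, 29, 13, 29), (13, 25, 29, 40, 31), (2, 32, 2, 2, 2), (2, 32, 2, 23, 33), (2, 32, 2, 29, 6), (2, 32, 2, 33, 28), (23, 32, 33, 2, 2), (23, 32, 33, 23, 33), (23, 32, 33, 29, 6), (23, 32, 33, 33, 28), (29, 32, 6, 2, 2), (29, 32, 6, 23, 33), (29, 32, 6, 29, 6), (29, 32, 6, 33, 28), (33, 32, 28, 2, 2), (33, 32, 28, 23, 33), (33, 32, 28, 29, 6), (33, 32, 28, 33, 28), (40, 25, 31, 13, 29), (40, 25, 31, 40, 31), (8, 34, 40, 8, 40)}
σ[F < F2]: keep tuples satisfying F < F2 → {(13, 25, 29, 40, 31), (2, 32, 2, 23, 33), (2, 32, 2, 29, 6), (2, 32, 2, 33, 28), (23, 32, 33, 29, 6), (23, 32, 33, 33, 28), (29, 32, 6, 33, 28)}
π[F2, C]: project onto (F2, C) → {(23, 2), (29, 2), (29, 33), (33, 2), (33, 33), (33, 6), (40, 29)}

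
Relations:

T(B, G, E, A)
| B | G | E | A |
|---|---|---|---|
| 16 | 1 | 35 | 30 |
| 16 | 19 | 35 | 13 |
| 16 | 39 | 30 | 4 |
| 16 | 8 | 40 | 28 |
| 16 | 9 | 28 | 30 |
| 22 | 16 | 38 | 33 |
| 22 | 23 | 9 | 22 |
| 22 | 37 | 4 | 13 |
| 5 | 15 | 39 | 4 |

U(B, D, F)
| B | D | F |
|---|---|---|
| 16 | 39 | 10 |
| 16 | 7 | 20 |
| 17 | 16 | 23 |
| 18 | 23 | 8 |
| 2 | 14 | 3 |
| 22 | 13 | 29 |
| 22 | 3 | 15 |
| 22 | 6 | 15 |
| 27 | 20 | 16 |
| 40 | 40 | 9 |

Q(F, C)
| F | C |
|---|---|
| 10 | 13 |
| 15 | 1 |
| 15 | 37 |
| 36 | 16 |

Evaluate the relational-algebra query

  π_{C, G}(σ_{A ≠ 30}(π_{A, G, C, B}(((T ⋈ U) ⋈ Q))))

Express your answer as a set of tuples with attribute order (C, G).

{(1, 16), (1, 23), (1, 37), (13, 19), (13, 39), (13, 8), (37, 16), (37, 23), (37, 37)}

Joining T and U on B yields {(16, 1, 35, 30, 39, 10), (16, 1, 35, 30, 7, 20), (16, 19, 35, 13, 39, 10), (16, 19, 35, 13, 7, 20), (16, 39, 30, 4, 39, 10), (16, 39, 30, 4, 7, 20), (16, 8, 40, 28, 39, 10), (16, 8, 40, 28, 7, 20), (16, 9, 28, 30, 39, 10), (16, 9, 28, 30, 7, 20), (22, 16, 38, 33, 13, 29), (22, 16, 38, 33, 3, 15), (22, 16, 38, 33, 6, 15), (22, 23, 9, 22, 13, 29), (22, 23, 9, 22, 3, 15), (22, 23, 9, 22, 6, 15), (22, 37, 4, 13, 13, 29), (22, 37, 4, 13, 3, 15), (22, 37, 4, 13, 6, 15)}.
Joining (T ⋈ U) and Q on F yields {(16, 1, 35, 30, 39, 10, 13), (16, 19, 35, 13, 39, 10, 13), (16, 39, 30, 4, 39, 10, 13), (16, 8, 40, 28, 39, 10, 13), (16, 9, 28, 30, 39, 10, 13), (22, 16, 38, 33, 3, 15, 1), (22, 16, 38, 33, 3, 15, 37), (22, 16, 38, 33, 6, 15, 1), (22, 16, 38, 33, 6, 15, 37), (22, 23, 9, 22, 3, 15, 1), (22, 23, 9, 22, 3, 15, 37), (22, 23, 9, 22, 6, 15, 1), (22, 23, 9, 22, 6, 15, 37), (22, 37, 4, 13, 3, 15, 1), (22, 37, 4, 13, 3, 15, 37), (22, 37, 4, 13, 6, 15, 1), (22, 37, 4, 13, 6, 15, 37)}.
Keep only column(s) A, G, C, B (6 duplicate(s) eliminated): {(13, 19, 13, 16), (13, 37, 1, 22), (13, 37, 37, 22), (22, 23, 1, 22), (22, 23, 37, 22), (28, 8, 13, 16), (30, 1, 13, 16), (30, 9, 13, 16), (33, 16, 1, 22), (33, 16, 37, 22), (4, 39, 13, 16)}
Selection A ≠ 30: {(13, 19, 13, 16), (13, 37, 1, 22), (13, 37, 37, 22), (22, 23, 1, 22), (22, 23, 37, 22), (28, 8, 13, 16), (33, 16, 1, 22), (33, 16, 37, 22), (4, 39, 13, 16)}
Keep only column(s) C, G: {(1, 16), (1, 23), (1, 37), (13, 19), (13, 39), (13, 8), (37, 16), (37, 23), (37, 37)}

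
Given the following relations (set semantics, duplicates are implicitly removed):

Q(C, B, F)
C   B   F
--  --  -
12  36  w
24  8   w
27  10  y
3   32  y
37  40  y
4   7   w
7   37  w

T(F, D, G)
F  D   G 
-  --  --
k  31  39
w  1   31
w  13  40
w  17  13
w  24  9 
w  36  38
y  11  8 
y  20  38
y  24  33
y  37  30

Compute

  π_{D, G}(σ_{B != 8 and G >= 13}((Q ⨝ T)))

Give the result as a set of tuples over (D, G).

{(1, 31), (13, 40), (17, 13), (20, 38), (24, 33), (36, 38), (37, 30)}

Q ⋈ T (natural join on F): {(12, 36, w, 1, 31), (12, 36, w, 13, 40), (12, 36, w, 17, 13), (12, 36, w, 24, 9), (12, 36, w, 36, 38), (24, 8, w, 1, 31), (24, 8, w, 13, 40), (24, 8, w, 17, 13), (24, 8, w, 24, 9), (24, 8, w, 36, 38), (27, 10, y, 11, 8), (27, 10, y, 20, 38), (27, 10, y, 24, 33), (27, 10, y, 37, 30), (3, 32, y, 11, 8), (3, 32, y, 20, 38), (3, 32, y, 24, 33), (3, 32, y, 37, 30), (37, 40, y, 11, 8), (37, 40, y, 20, 38), (37, 40, y, 24, 33), (37, 40, y, 37, 30), (4, 7, w, 1, 31), (4, 7, w, 13, 40), (4, 7, w, 17, 13), (4, 7, w, 24, 9), (4, 7, w, 36, 38), (7, 37, w, 1, 31), (7, 37, w, 13, 40), (7, 37, w, 17, 13), (7, 37, w, 24, 9), (7, 37, w, 36, 38)}
Filtering on B != 8 and G >= 13 leaves {(12, 36, w, 1, 31), (12, 36, w, 13, 40), (12, 36, w, 17, 13), (12, 36, w, 36, 38), (27, 10, y, 20, 38), (27, 10, y, 24, 33), (27, 10, y, 37, 30), (3, 32, y, 20, 38), (3, 32, y, 24, 33), (3, 32, y, 37, 30), (37, 40, y, 20, 38), (37, 40, y, 24, 33), (37, 40, y, 37, 30), (4, 7, w, 1, 31), (4, 7, w, 13, 40), (4, 7, w, 17, 13), (4, 7, w, 36, 38), (7, 37, w, 1, 31), (7, 37, w, 13, 40), (7, 37, w, 17, 13), (7, 37, w, 36, 38)}.
Projecting to D, G (14 duplicate(s) eliminated): {(1, 31), (13, 40), (17, 13), (20, 38), (24, 33), (36, 38), (37, 30)}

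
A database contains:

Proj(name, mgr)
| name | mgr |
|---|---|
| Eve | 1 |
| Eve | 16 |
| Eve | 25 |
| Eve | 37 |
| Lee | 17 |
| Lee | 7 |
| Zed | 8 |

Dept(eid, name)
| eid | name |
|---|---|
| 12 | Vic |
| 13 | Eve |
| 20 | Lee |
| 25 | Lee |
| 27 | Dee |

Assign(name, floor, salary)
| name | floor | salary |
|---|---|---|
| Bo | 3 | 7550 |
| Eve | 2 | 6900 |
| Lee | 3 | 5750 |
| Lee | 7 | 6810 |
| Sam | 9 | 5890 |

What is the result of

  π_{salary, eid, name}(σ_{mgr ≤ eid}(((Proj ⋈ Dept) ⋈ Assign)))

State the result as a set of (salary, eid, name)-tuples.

{(5750, 20, Lee), (5750, 25, Lee), (6810, 20, Lee), (6810, 25, Lee), (6900, 13, Eve)}

Joining Proj and Dept on name yields {(Eve, 1, 13), (Eve, 16, 13), (Eve, 25, 13), (Eve, 37, 13), (Lee, 17, 20), (Lee, 17, 25), (Lee, 7, 20), (Lee, 7, 25)}.
Joining (Proj ⋈ Dept) and Assign on name yields {(Eve, 1, 13, 2, 6900), (Eve, 16, 13, 2, 6900), (Eve, 25, 13, 2, 6900), (Eve, 37, 13, 2, 6900), (Lee, 17, 20, 3, 5750), (Lee, 17, 20, 7, 6810), (Lee, 17, 25, 3, 5750), (Lee, 17, 25, 7, 6810), (Lee, 7, 20, 3, 5750), (Lee, 7, 20, 7, 6810), (Lee, 7, 25, 3, 5750), (Lee, 7, 25, 7, 6810)}.
Filtering on mgr ≤ eid leaves {(Eve, 1, 13, 2, 6900), (Lee, 17, 20, 3, 5750), (Lee, 17, 20, 7, 6810), (Lee, 17, 25, 3, 5750), (Lee, 17, 25, 7, 6810), (Lee, 7, 20, 3, 5750), (Lee, 7, 20, 7, 6810), (Lee, 7, 25, 3, 5750), (Lee, 7, 25, 7, 6810)}.
Projecting to salary, eid, name (4 duplicate(s) eliminated): {(5750, 20, Lee), (5750, 25, Lee), (6810, 20, Lee), (6810, 25, Lee), (6900, 13, Eve)}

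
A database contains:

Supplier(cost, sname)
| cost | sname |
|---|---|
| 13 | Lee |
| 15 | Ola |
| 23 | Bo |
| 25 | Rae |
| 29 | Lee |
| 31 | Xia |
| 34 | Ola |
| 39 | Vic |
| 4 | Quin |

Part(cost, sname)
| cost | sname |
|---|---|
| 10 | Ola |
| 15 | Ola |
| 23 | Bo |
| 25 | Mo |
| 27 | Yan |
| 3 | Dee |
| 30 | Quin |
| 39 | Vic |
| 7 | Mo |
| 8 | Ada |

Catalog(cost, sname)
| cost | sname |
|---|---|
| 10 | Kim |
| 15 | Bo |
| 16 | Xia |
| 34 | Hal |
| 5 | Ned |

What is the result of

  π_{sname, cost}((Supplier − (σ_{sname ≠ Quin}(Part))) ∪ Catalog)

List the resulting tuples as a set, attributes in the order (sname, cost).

{(Bo, 15), (Hal, 34), (Kim, 10), (Lee, 13), (Lee, 29), (Ned, 5), (Ola, 34), (Quin, 4), (Rae, 25), (Xia, 16), (Xia, 31)}

σ[sname ≠ Quin]: keep tuples satisfying sname ≠ Quin → {(10, Ola), (15, Ola), (23, Bo), (25, Mo), (27, Yan), (3, Dee), (39, Vic), (7, Mo), (8, Ada)}
Taking the difference: {(13, Lee), (25, Rae), (29, Lee), (31, Xia), (34, Ola), (4, Quin)}
Taking the union: {(10, Kim), (13, Lee), (15, Bo), (16, Xia), (25, Rae), (29, Lee), (31, Xia), (34, Hal), (34, Ola), (4, Quin), (5, Ned)}
π_{sname, cost} gives {(Bo, 15), (Hal, 34), (Kim, 10), (Lee, 13), (Lee, 29), (Ned, 5), (Ola, 34), (Quin, 4), (Rae, 25), (Xia, 16), (Xia, 31)}.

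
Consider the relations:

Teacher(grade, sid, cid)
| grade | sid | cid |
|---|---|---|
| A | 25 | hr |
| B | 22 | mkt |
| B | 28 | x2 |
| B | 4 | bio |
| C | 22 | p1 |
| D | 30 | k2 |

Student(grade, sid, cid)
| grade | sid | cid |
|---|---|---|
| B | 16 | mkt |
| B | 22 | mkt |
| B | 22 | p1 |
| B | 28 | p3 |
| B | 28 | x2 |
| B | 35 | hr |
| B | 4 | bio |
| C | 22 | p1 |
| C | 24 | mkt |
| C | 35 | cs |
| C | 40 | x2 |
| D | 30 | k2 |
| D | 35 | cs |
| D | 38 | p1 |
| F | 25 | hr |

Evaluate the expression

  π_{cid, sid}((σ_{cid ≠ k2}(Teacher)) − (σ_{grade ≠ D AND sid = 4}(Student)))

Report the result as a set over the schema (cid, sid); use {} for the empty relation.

Selection cid ≠ k2: {(A, 25, hr), (B, 22, mkt), (B, 28, x2), (B, 4, bio), (C, 22, p1)}
Selection grade ≠ D AND sid = 4: {(B, 4, bio)}
Taking the difference: {(A, 25, hr), (B, 22, mkt), (B, 28, x2), (C, 22, p1)}
π_{cid, sid} gives {(hr, 25), (mkt, 22), (p1, 22), (x2, 28)}.

{(hr, 25), (mkt, 22), (p1, 22), (x2, 28)}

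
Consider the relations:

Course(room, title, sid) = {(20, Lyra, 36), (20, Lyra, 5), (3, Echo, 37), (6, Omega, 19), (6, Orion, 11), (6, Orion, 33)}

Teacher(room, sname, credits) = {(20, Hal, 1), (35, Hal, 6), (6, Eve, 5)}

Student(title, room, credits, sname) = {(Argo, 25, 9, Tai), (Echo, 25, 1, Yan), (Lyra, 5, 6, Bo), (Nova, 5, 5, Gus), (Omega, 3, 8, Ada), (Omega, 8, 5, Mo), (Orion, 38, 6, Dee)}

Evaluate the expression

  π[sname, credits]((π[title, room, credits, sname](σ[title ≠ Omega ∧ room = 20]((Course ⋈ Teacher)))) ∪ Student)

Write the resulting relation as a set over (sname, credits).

Joining Course and Teacher on room yields {(20, Lyra, 36, Hal, 1), (20, Lyra, 5, Hal, 1), (6, Omega, 19, Eve, 5), (6, Orion, 11, Eve, 5), (6, Orion, 33, Eve, 5)}.
Filtering on title ≠ Omega ∧ room = 20 leaves {(20, Lyra, 36, Hal, 1), (20, Lyra, 5, Hal, 1)}.
Keep only column(s) title, room, credits, sname (1 duplicate(s) eliminated): {(Lyra, 20, 1, Hal)}
Taking the union: {(Argo, 25, 9, Tai), (Echo, 25, 1, Yan), (Lyra, 20, 1, Hal), (Lyra, 5, 6, Bo), (Nova, 5, 5, Gus), (Omega, 3, 8, Ada), (Omega, 8, 5, Mo), (Orion, 38, 6, Dee)}
Keep only column(s) sname, credits: {(Ada, 8), (Bo, 6), (Dee, 6), (Gus, 5), (Hal, 1), (Mo, 5), (Tai, 9), (Yan, 1)}

{(Ada, 8), (Bo, 6), (Dee, 6), (Gus, 5), (Hal, 1), (Mo, 5), (Tai, 9), (Yan, 1)}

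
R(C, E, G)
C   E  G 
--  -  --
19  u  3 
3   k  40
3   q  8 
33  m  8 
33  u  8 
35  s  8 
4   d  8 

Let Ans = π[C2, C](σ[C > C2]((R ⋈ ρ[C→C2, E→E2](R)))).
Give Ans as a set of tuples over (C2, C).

{(3, 33), (3, 35), (3, 4), (33, 35), (4, 33), (4, 35)}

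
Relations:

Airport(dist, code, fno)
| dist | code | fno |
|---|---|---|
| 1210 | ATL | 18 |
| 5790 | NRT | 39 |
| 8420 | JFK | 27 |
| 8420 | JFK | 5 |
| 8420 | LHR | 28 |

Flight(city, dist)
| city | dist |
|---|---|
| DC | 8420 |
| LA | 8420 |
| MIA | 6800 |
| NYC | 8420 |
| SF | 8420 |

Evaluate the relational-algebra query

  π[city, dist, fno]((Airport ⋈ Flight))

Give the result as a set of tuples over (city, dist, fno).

{(DC, 8420, 27), (DC, 8420, 28), (DC, 8420, 5), (LA, 8420, 27), (LA, 8420, 28), (LA, 8420, 5), (NYC, 8420, 27), (NYC, 8420, 28), (NYC, 8420, 5), (SF, 8420, 27), (SF, 8420, 28), (SF, 8420, 5)}

Joining Airport and Flight on dist yields {(8420, JFK, 27, DC), (8420, JFK, 27, LA), (8420, JFK, 27, NYC), (8420, JFK, 27, SF), (8420, JFK, 5, DC), (8420, JFK, 5, LA), (8420, JFK, 5, NYC), (8420, JFK, 5, SF), (8420, LHR, 28, DC), (8420, LHR, 28, LA), (8420, LHR, 28, NYC), (8420, LHR, 28, SF)}.
π_{city, dist, fno} gives {(DC, 8420, 27), (DC, 8420, 28), (DC, 8420, 5), (LA, 8420, 27), (LA, 8420, 28), (LA, 8420, 5), (NYC, 8420, 27), (NYC, 8420, 28), (NYC, 8420, 5), (SF, 8420, 27), (SF, 8420, 28), (SF, 8420, 5)}.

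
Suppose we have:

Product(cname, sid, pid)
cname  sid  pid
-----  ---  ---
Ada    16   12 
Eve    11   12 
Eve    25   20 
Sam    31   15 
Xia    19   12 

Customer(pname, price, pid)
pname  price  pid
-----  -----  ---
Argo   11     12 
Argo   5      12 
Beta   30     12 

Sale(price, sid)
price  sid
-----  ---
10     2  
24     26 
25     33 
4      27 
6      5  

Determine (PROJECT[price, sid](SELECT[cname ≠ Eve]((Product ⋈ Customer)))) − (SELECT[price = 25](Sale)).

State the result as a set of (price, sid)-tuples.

{(11, 16), (11, 19), (30, 16), (30, 19), (5, 16), (5, 19)}

Product ⋈ Customer (natural join on pid): {(Ada, 16, 12, Argo, 11), (Ada, 16, 12, Argo, 5), (Ada, 16, 12, Beta, 30), (Eve, 11, 12, Argo, 11), (Eve, 11, 12, Argo, 5), (Eve, 11, 12, Beta, 30), (Xia, 19, 12, Argo, 11), (Xia, 19, 12, Argo, 5), (Xia, 19, 12, Beta, 30)}
Apply σ_{cname ≠ Eve}; surviving tuples: {(Ada, 16, 12, Argo, 11), (Ada, 16, 12, Argo, 5), (Ada, 16, 12, Beta, 30), (Xia, 19, 12, Argo, 11), (Xia, 19, 12, Argo, 5), (Xia, 19, 12, Beta, 30)}
Projecting to price, sid: {(11, 16), (11, 19), (30, 16), (30, 19), (5, 16), (5, 19)}
Apply σ_{price = 25}; surviving tuples: {(25, 33)}
Set difference of the two operands is {(11, 16), (11, 19), (30, 16), (30, 19), (5, 16), (5, 19)}.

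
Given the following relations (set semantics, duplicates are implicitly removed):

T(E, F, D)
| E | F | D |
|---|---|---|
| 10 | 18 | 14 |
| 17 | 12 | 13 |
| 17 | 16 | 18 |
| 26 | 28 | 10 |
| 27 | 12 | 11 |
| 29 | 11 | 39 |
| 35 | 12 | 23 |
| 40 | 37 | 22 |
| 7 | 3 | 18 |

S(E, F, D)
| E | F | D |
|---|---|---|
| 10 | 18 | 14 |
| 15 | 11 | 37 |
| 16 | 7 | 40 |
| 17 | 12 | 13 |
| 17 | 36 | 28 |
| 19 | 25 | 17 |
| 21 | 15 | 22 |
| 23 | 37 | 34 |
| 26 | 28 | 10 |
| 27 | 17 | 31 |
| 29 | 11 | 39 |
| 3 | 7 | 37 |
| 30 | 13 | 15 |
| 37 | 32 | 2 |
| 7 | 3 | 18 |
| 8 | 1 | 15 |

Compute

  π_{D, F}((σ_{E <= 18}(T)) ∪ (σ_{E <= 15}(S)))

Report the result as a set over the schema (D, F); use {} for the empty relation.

{(13, 12), (14, 18), (15, 1), (18, 16), (18, 3), (37, 11), (37, 7)}

Apply σ_{E <= 18}; surviving tuples: {(10, 18, 14), (17, 12, 13), (17, 16, 18), (7, 3, 18)}
Apply σ_{E <= 15}; surviving tuples: {(10, 18, 14), (15, 11, 37), (3, 7, 37), (7, 3, 18), (8, 1, 15)}
Set union of the two operands is {(10, 18, 14), (15, 11, 37), (17, 12, 13), (17, 16, 18), (3, 7, 37), (7, 3, 18), (8, 1, 15)}.
π_{D, F} gives {(13, 12), (14, 18), (15, 1), (18, 16), (18, 3), (37, 11), (37, 7)}.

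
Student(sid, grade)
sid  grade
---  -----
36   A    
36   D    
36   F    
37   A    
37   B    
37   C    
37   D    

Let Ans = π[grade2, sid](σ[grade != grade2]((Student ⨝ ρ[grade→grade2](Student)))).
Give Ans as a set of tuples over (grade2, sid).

ρ[grade→grade2]: schema becomes (sid, grade2); tuples unchanged.
Joining Student and ρ[grade→grade2](Student) on sid yields {(36, A, A), (36, A, D), (36, A, F), (36, D, A), (36, D, D), (36, D, F), (36, F, A), (36, F, D), (36, F, F), (37, A, A), (37, A, B), (37, A, C), (37, A, D), (37, B, A), (37, B, B), (37, B, C), (37, B, D), (37, C, A), (37, C, B), (37, C, C), (37, C, D), (37, D, A), (37, D, B), (37, D, C), (37, D, D)}.
Selection grade != grade2: {(36, A, D), (36, A, F), (36, D, A), (36, D, F), (36, F, A), (36, F, D), (37, A, B), (37, A, C), (37, A, D), (37, B, A), (37, B, C), (37, B, D), (37, C, A), (37, C, B), (37, C, D), (37, D, A), (37, D, B), (37, D, C)}
Keep only column(s) grade2, sid (11 duplicate(s) eliminated): {(A, 36), (A, 37), (B, 37), (C, 37), (D, 36), (D, 37), (F, 36)}

{(A, 36), (A, 37), (B, 37), (C, 37), (D, 36), (D, 37), (F, 36)}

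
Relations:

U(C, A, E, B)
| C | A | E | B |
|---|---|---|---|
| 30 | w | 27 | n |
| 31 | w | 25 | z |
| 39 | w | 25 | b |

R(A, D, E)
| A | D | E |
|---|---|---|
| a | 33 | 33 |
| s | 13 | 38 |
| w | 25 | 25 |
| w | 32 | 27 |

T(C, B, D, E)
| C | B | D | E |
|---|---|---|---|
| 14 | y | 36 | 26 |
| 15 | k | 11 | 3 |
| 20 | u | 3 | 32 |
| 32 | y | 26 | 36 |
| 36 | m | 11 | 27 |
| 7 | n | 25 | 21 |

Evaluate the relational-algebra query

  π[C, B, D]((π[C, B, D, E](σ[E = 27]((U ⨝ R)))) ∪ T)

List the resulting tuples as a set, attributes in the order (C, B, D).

U ⋈ R (natural join on A, E): {(30, w, 27, n, 32), (31, w, 25, z, 25), (39, w, 25, b, 25)}
σ[E = 27]: keep tuples satisfying E = 27 → {(30, w, 27, n, 32)}
π_{C, B, D, E} gives {(30, n, 32, 27)}.
Set union of the two operands is {(14, y, 36, 26), (15, k, 11, 3), (20, u, 3, 32), (30, n, 32, 27), (32, y, 26, 36), (36, m, 11, 27), (7, n, 25, 21)}.
π_{C, B, D} gives {(14, y, 36), (15, k, 11), (20, u, 3), (30, n, 32), (32, y, 26), (36, m, 11), (7, n, 25)}.

{(14, y, 36), (15, k, 11), (20, u, 3), (30, n, 32), (32, y, 26), (36, m, 11), (7, n, 25)}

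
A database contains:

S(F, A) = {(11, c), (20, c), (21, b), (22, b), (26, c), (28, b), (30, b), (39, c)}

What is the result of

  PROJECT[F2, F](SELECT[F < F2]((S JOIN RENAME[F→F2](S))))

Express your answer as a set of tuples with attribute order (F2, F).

{(20, 11), (22, 21), (26, 11), (26, 20), (28, 21), (28, 22), (30, 21), (30, 22), (30, 28), (39, 11), (39, 20), (39, 26)}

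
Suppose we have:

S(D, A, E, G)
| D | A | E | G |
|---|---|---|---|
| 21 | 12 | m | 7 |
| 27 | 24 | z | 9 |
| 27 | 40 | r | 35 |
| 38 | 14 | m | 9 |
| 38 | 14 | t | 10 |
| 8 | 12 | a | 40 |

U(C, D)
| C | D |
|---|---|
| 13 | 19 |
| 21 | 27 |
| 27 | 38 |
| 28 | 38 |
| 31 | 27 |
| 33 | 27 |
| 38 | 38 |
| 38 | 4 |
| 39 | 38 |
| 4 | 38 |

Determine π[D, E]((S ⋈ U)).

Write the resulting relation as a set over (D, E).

{(27, r), (27, z), (38, m), (38, t)}

S ⋈ U (natural join on D): {(27, 24, z, 9, 21), (27, 24, z, 9, 31), (27, 24, z, 9, 33), (27, 40, r, 35, 21), (27, 40, r, 35, 31), (27, 40, r, 35, 33), (38, 14, m, 9, 27), (38, 14, m, 9, 28), (38, 14, m, 9, 38), (38, 14, m, 9, 39), (38, 14, m, 9, 4), (38, 14, t, 10, 27), (38, 14, t, 10, 28), (38, 14, t, 10, 38), (38, 14, t, 10, 39), (38, 14, t, 10, 4)}
Projecting to D, E (12 duplicate(s) eliminated): {(27, r), (27, z), (38, m), (38, t)}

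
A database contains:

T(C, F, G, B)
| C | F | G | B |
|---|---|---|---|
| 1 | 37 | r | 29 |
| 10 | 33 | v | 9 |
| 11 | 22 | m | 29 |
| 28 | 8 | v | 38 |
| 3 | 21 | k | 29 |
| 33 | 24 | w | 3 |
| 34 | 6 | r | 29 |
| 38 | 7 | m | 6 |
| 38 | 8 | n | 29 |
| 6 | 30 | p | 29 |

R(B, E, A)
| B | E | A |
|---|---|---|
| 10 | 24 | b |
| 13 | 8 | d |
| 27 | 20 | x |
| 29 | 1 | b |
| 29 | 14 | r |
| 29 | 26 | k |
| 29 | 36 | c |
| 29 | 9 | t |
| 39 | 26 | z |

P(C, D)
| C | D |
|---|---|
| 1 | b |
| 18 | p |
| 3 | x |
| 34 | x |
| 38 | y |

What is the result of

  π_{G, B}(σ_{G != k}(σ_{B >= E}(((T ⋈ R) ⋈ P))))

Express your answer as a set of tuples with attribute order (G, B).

Natural join on B: {(1, 37, r, 29, 1, b), (1, 37, r, 29, 14, r), (1, 37, r, 29, 26, k), (1, 37, r, 29, 36, c), (1, 37, r, 29, 9, t), (11, 22, m, 29, 1, b), (11, 22, m, 29, 14, r), (11, 22, m, 29, 26, k), (11, 22, m, 29, 36, c), (11, 22, m, 29, 9, t), (3, 21, k, 29, 1, b), (3, 21, k, 29, 14, r), (3, 21, k, 29, 26, k), (3, 21, k, 29, 36, c), (3, 21, k, 29, 9, t), (34, 6, r, 29, 1, b), (34, 6, r, 29, 14, r), (34, 6, r, 29, 26, k), (34, 6, r, 29, 36, c), (34, 6, r, 29, 9, t), (38, 8, n, 29, 1, b), (38, 8, n, 29, 14, r), (38, 8, n, 29, 26, k), (38, 8, n, 29, 36, c), (38, 8, n, 29, 9, t), (6, 30, p, 29, 1, b), (6, 30, p, 29, 14, r), (6, 30, p, 29, 26, k), (6, 30, p, 29, 36, c), (6, 30, p, 29, 9, t)}
Natural join on C: {(1, 37, r, 29, 1, b, b), (1, 37, r, 29, 14, r, b), (1, 37, r, 29, 26, k, b), (1, 37, r, 29, 36, c, b), (1, 37, r, 29, 9, t, b), (3, 21, k, 29, 1, b, x), (3, 21, k, 29, 14, r, x), (3, 21, k, 29, 26, k, x), (3, 21, k, 29, 36, c, x), (3, 21, k, 29, 9, t, x), (34, 6, r, 29, 1, b, x), (34, 6, r, 29, 14, r, x), (34, 6, r, 29, 26, k, x), (34, 6, r, 29, 36, c, x), (34, 6, r, 29, 9, t, x), (38, 8, n, 29, 1, b, y), (38, 8, n, 29, 14, r, y), (38, 8, n, 29, 26, k, y), (38, 8, n, 29, 36, c, y), (38, 8, n, 29, 9, t, y)}
Filtering on B >= E leaves {(1, 37, r, 29, 1, b, b), (1, 37, r, 29, 14, r, b), (1, 37, r, 29, 26, k, b), (1, 37, r, 29, 9, t, b), (3, 21, k, 29, 1, b, x), (3, 21, k, 29, 14, r, x), (3, 21, k, 29, 26, k, x), (3, 21, k, 29, 9, t, x), (34, 6, r, 29, 1, b, x), (34, 6, r, 29, 14, r, x), (34, 6, r, 29, 26, k, x), (34, 6, r, 29, 9, t, x), (38, 8, n, 29, 1, b, y), (38, 8, n, 29, 14, r, y), (38, 8, n, 29, 26, k, y), (38, 8, n, 29, 9, t, y)}.
Filtering on G != k leaves {(1, 37, r, 29, 1, b, b), (1, 37, r, 29, 14, r, b), (1, 37, r, 29, 26, k, b), (1, 37, r, 29, 9, t, b), (34, 6, r, 29, 1, b, x), (34, 6, r, 29, 14, r, x), (34, 6, r, 29, 26, k, x), (34, 6, r, 29, 9, t, x), (38, 8, n, 29, 1, b, y), (38, 8, n, 29, 14, r, y), (38, 8, n, 29, 26, k, y), (38, 8, n, 29, 9, t, y)}.
Keep only column(s) G, B (10 duplicate(s) eliminated): {(n, 29), (r, 29)}

{(n, 29), (r, 29)}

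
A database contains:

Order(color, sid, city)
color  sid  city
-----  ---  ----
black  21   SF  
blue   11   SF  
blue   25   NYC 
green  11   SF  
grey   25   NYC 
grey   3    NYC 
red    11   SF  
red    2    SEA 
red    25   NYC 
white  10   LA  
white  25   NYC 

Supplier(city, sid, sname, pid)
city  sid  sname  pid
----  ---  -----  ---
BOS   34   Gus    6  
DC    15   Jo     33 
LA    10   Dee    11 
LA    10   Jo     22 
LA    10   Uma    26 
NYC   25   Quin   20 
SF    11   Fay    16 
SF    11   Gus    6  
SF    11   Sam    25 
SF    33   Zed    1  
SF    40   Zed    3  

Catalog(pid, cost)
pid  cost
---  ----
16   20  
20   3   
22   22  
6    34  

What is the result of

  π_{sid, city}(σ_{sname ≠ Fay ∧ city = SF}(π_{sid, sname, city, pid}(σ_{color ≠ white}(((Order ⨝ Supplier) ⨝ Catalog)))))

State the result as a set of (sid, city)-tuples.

Joining Order and Supplier on sid, city yields {(blue, 11, SF, Fay, 16), (blue, 11, SF, Gus, 6), (blue, 11, SF, Sam, 25), (blue, 25, NYC, Quin, 20), (green, 11, SF, Fay, 16), (green, 11, SF, Gus, 6), (green, 11, SF, Sam, 25), (grey, 25, NYC, Quin, 20), (red, 11, SF, Fay, 16), (red, 11, SF, Gus, 6), (red, 11, SF, Sam, 25), (red, 25, NYC, Quin, 20), (white, 10, LA, Dee, 11), (white, 10, LA, Jo, 22), (white, 10, LA, Uma, 26), (white, 25, NYC, Quin, 20)}.
Joining (Order ⨝ Supplier) and Catalog on pid yields {(blue, 11, SF, Fay, 16, 20), (blue, 11, SF, Gus, 6, 34), (blue, 25, NYC, Quin, 20, 3), (green, 11, SF, Fay, 16, 20), (green, 11, SF, Gus, 6, 34), (grey, 25, NYC, Quin, 20, 3), (red, 11, SF, Fay, 16, 20), (red, 11, SF, Gus, 6, 34), (red, 25, NYC, Quin, 20, 3), (white, 10, LA, Jo, 22, 22), (white, 25, NYC, Quin, 20, 3)}.
Filtering on color ≠ white leaves {(blue, 11, SF, Fay, 16, 20), (blue, 11, SF, Gus, 6, 34), (blue, 25, NYC, Quin, 20, 3), (green, 11, SF, Fay, 16, 20), (green, 11, SF, Gus, 6, 34), (grey, 25, NYC, Quin, 20, 3), (red, 11, SF, Fay, 16, 20), (red, 11, SF, Gus, 6, 34), (red, 25, NYC, Quin, 20, 3)}.
Projecting to sid, sname, city, pid (6 duplicate(s) eliminated): {(11, Fay, SF, 16), (11, Gus, SF, 6), (25, Quin, NYC, 20)}
Filtering on sname ≠ Fay ∧ city = SF leaves {(11, Gus, SF, 6)}.
Projecting to sid, city: {(11, SF)}

{(11, SF)}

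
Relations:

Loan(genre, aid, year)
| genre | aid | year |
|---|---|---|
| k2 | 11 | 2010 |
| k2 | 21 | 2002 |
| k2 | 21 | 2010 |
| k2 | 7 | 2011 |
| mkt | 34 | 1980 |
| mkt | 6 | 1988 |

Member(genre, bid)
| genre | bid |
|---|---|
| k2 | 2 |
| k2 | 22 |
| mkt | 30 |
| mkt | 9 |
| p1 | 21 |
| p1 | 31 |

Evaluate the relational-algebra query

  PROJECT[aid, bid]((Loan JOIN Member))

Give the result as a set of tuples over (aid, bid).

Joining Loan and Member on genre yields {(k2, 11, 2010, 2), (k2, 11, 2010, 22), (k2, 21, 2002, 2), (k2, 21, 2002, 22), (k2, 21, 2010, 2), (k2, 21, 2010, 22), (k2, 7, 2011, 2), (k2, 7, 2011, 22), (mkt, 34, 1980, 30), (mkt, 34, 1980, 9), (mkt, 6, 1988, 30), (mkt, 6, 1988, 9)}.
π_{aid, bid} gives {(11, 2), (11, 22), (21, 2), (21, 22), (34, 30), (34, 9), (6, 30), (6, 9), (7, 2), (7, 22)} (2 duplicate(s) eliminated).

{(11, 2), (11, 22), (21, 2), (21, 22), (34, 30), (34, 9), (6, 30), (6, 9), (7, 2), (7, 22)}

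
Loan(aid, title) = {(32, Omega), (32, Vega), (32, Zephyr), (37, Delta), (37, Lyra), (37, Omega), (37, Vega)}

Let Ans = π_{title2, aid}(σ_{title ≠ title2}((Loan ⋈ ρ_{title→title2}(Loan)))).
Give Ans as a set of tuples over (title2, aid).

{(Delta, 37), (Lyra, 37), (Omega, 32), (Omega, 37), (Vega, 32), (Vega, 37), (Zephyr, 32)}

ρ[title→title2]: schema becomes (aid, title2); tuples unchanged.
Natural join on aid: {(32, Omega, Omega), (32, Omega, Vega), (32, Omega, Zephyr), (32, Vega, Omega), (32, Vega, Vega), (32, Vega, Zephyr), (32, Zephyr, Omega), (32, Zephyr, Vega), (32, Zephyr, Zephyr), (37, Delta, Delta), (37, Delta, Lyra), (37, Delta, Omega), (37, Delta, Vega), (37, Lyra, Delta), (37, Lyra, Lyra), (37, Lyra, Omega), (37, Lyra, Vega), (37, Omega, Delta), (37, Omega, Lyra), (37, Omega, Omega), (37, Omega, Vega), (37, Vega, Delta), (37, Vega, Lyra), (37, Vega, Omega), (37, Vega, Vega)}
Selection title ≠ title2: {(32, Omega, Vega), (32, Omega, Zephyr), (32, Vega, Omega), (32, Vega, Zephyr), (32, Zephyr, Omega), (32, Zephyr, Vega), (37, Delta, Lyra), (37, Delta, Omega), (37, Delta, Vega), (37, Lyra, Delta), (37, Lyra, Omega), (37, Lyra, Vega), (37, Omega, Delta), (37, Omega, Lyra), (37, Omega, Vega), (37, Vega, Delta), (37, Vega, Lyra), (37, Vega, Omega)}
π_{title2, aid} gives {(Delta, 37), (Lyra, 37), (Omega, 32), (Omega, 37), (Vega, 32), (Vega, 37), (Zephyr, 32)} (11 duplicate(s) eliminated).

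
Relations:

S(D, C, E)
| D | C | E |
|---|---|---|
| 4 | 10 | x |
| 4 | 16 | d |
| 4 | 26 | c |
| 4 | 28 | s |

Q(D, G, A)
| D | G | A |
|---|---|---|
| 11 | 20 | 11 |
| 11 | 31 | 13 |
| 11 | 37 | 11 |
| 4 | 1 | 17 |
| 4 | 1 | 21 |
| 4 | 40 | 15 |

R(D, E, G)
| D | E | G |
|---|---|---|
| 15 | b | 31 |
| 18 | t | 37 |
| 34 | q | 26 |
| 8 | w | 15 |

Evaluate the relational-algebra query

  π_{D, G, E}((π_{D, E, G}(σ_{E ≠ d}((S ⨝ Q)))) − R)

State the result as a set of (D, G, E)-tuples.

Joining S and Q on D yields {(4, 10, x, 1, 17), (4, 10, x, 1, 21), (4, 10, x, 40, 15), (4, 16, d, 1, 17), (4, 16, d, 1, 21), (4, 16, d, 40, 15), (4, 26, c, 1, 17), (4, 26, c, 1, 21), (4, 26, c, 40, 15), (4, 28, s, 1, 17), (4, 28, s, 1, 21), (4, 28, s, 40, 15)}.
Filtering on E ≠ d leaves {(4, 10, x, 1, 17), (4, 10, x, 1, 21), (4, 10, x, 40, 15), (4, 26, c, 1, 17), (4, 26, c, 1, 21), (4, 26, c, 40, 15), (4, 28, s, 1, 17), (4, 28, s, 1, 21), (4, 28, s, 40, 15)}.
Projecting to D, E, G (3 duplicate(s) eliminated): {(4, c, 1), (4, c, 40), (4, s, 1), (4, s, 40), (4, x, 1), (4, x, 40)}
Set difference of the two operands is {(4, c, 1), (4, c, 40), (4, s, 1), (4, s, 40), (4, x, 1), (4, x, 40)}.
Projecting to D, G, E: {(4, 1, c), (4, 1, s), (4, 1, x), (4, 40, c), (4, 40, s), (4, 40, x)}

{(4, 1, c), (4, 1, s), (4, 1, x), (4, 40, c), (4, 40, s), (4, 40, x)}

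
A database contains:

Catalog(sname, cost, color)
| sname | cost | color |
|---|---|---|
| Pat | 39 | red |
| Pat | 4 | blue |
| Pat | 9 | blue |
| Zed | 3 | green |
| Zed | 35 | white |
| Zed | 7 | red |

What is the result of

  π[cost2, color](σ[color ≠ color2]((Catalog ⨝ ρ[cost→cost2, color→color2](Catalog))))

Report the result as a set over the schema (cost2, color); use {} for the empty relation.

ρ[cost→cost2, color→color2]: schema becomes (sname, cost2, color2); tuples unchanged.
Catalog ⋈ ρ[cost→cost2, color→color2](Catalog) (natural join on sname): {(Pat, 39, red, 39, red), (Pat, 39, red, 4, blue), (Pat, 39, red, 9, blue), (Pat, 4, blue, 39, red), (Pat, 4, blue, 4, blue), (Pat, 4, blue, 9, blue), (Pat, 9, blue, 39, red), (Pat, 9, blue, 4, blue), (Pat, 9, blue, 9, blue), (Zed, 3, green, 3, green), (Zed, 3, green, 35, white), (Zed, 3, green, 7, red), (Zed, 35, white, 3, green), (Zed, 35, white, 35, white), (Zed, 35, white, 7, red), (Zed, 7, red, 3, green), (Zed, 7, red, 35, white), (Zed, 7, red, 7, red)}
Selection color ≠ color2: {(Pat, 39, red, 4, blue), (Pat, 39, red, 9, blue), (Pat, 4, blue, 39, red), (Pat, 9, blue, 39, red), (Zed, 3, green, 35, white), (Zed, 3, green, 7, red), (Zed, 35, white, 3, green), (Zed, 35, white, 7, red), (Zed, 7, red, 3, green), (Zed, 7, red, 35, white)}
Projecting to cost2, color (1 duplicate(s) eliminated): {(3, red), (3, white), (35, green), (35, red), (39, blue), (4, red), (7, green), (7, white), (9, red)}

{(3, red), (3, white), (35, green), (35, red), (39, blue), (4, red), (7, green), (7, white), (9, red)}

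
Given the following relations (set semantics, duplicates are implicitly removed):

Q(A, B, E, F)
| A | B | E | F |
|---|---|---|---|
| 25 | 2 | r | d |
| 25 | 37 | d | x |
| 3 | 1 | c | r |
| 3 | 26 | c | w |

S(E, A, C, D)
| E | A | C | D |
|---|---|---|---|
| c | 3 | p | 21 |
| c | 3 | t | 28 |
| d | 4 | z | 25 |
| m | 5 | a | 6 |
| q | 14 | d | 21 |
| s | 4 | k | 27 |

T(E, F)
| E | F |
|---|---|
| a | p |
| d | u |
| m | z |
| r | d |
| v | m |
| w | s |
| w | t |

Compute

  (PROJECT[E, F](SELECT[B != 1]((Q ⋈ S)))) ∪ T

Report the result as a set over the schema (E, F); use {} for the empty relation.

Q ⋈ S (natural join on A, E): {(3, 1, c, r, p, 21), (3, 1, c, r, t, 28), (3, 26, c, w, p, 21), (3, 26, c, w, t, 28)}
Filtering on B != 1 leaves {(3, 26, c, w, p, 21), (3, 26, c, w, t, 28)}.
Keep only column(s) E, F (1 duplicate(s) eliminated): {(c, w)}
Taking the union: {(a, p), (c, w), (d, u), (m, z), (r, d), (v, m), (w, s), (w, t)}

{(a, p), (c, w), (d, u), (m, z), (r, d), (v, m), (w, s), (w, t)}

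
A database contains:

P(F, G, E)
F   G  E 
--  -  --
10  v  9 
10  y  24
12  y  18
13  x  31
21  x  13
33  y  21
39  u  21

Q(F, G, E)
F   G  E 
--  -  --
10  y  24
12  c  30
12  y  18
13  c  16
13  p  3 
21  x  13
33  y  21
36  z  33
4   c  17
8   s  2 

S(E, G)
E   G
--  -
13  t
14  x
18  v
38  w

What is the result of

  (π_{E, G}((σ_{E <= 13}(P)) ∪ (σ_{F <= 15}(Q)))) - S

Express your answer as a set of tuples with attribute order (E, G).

Apply σ_{E <= 13}; surviving tuples: {(10, v, 9), (21, x, 13)}
Apply σ_{F <= 15}; surviving tuples: {(10, y, 24), (12, c, 30), (12, y, 18), (13, c, 16), (13, p, 3), (4, c, 17), (8, s, 2)}
Union: {(10, v, 9), (21, x, 13)} with {(10, y, 24), (12, c, 30), (12, y, 18), (13, c, 16), (13, p, 3), (4, c, 17), (8, s, 2)} → {(10, v, 9), (10, y, 24), (12, c, 30), (12, y, 18), (13, c, 16), (13, p, 3), (21, x, 13), (4, c, 17), (8, s, 2)}
Projecting to E, G: {(13, x), (16, c), (17, c), (18, y), (2, s), (24, y), (3, p), (30, c), (9, v)}
Difference: {(13, x), (16, c), (17, c), (18, y), (2, s), (24, y), (3, p), (30, c), (9, v)} with {(13, t), (14, x), (18, v), (38, w)} → {(13, x), (16, c), (17, c), (18, y), (2, s), (24, y), (3, p), (30, c), (9, v)}

{(13, x), (16, c), (17, c), (18, y), (2, s), (24, y), (3, p), (30, c), (9, v)}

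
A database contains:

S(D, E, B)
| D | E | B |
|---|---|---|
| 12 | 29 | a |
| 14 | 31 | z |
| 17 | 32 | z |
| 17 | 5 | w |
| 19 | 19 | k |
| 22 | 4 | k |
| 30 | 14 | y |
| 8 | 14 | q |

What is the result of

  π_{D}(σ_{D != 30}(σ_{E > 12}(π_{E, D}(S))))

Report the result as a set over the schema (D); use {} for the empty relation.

Keep only column(s) E, D: {(14, 30), (14, 8), (19, 19), (29, 12), (31, 14), (32, 17), (4, 22), (5, 17)}
Apply σ_{E > 12}; surviving tuples: {(14, 30), (14, 8), (19, 19), (29, 12), (31, 14), (32, 17)}
Apply σ_{D != 30}; surviving tuples: {(14, 8), (19, 19), (29, 12), (31, 14), (32, 17)}
Keep only column(s) D: {12, 14, 17, 19, 8}

{12, 14, 17, 19, 8}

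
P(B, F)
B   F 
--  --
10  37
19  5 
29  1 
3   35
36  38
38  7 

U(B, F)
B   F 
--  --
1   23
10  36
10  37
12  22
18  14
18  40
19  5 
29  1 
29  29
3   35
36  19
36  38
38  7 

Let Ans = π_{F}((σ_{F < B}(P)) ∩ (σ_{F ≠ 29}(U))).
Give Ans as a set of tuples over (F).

Selection F < B: {(19, 5), (29, 1), (38, 7)}
Selection F ≠ 29: {(1, 23), (10, 36), (10, 37), (12, 22), (18, 14), (18, 40), (19, 5), (29, 1), (3, 35), (36, 19), (36, 38), (38, 7)}
Intersection: {(19, 5), (29, 1), (38, 7)} with {(1, 23), (10, 36), (10, 37), (12, 22), (18, 14), (18, 40), (19, 5), (29, 1), (3, 35), (36, 19), (36, 38), (38, 7)} → {(19, 5), (29, 1), (38, 7)}
Keep only column(s) F: {1, 5, 7}

{1, 5, 7}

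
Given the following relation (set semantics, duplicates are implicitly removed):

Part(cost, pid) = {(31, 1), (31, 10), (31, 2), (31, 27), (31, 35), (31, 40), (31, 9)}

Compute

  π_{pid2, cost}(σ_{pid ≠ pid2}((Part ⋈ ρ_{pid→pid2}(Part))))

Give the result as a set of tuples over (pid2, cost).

ρ[pid→pid2]: schema becomes (cost, pid2); tuples unchanged.
Part ⋈ ρ_{pid→pid2}(Part) (natural join on cost): {(31, 1, 1), (31, 1, 10), (31, 1, 2), (31, 1, 27), (31, 1, 35), (31, 1, 40), (31, 1, 9), (31, 10, 1), (31, 10, 10), (31, 10, 2), (31, 10, 27), (31, 10, 35), (31, 10, 40), (31, 10, 9), (31, 2, 1), (31, 2, 10), (31, 2, 2), (31, 2, 27), (31, 2, 35), (31, 2, 40), (31, 2, 9), (31, 27, 1), (31, 27, 10), (31, 27, 2), (31, 27, 27), (31, 27, 35), (31, 27, 40), (31, 27, 9), (31, 35, 1), (31, 35, 10), (31, 35, 2), (31, 35, 27), (31, 35, 35), (31, 35, 40), (31, 35, 9), (31, 40, 1), (31, 40, 10), (31, 40, 2), (31, 40, 27), (31, 40, 35), (31, 40, 40), (31, 40, 9), (31, 9, 1), (31, 9, 10), (31, 9, 2), (31, 9, 27), (31, 9, 35), (31, 9, 40), (31, 9, 9)}
Filtering on pid ≠ pid2 leaves {(31, 1, 10), (31, 1, 2), (31, 1, 27), (31, 1, 35), (31, 1, 40), (31, 1, 9), (31, 10, 1), (31, 10, 2), (31, 10, 27), (31, 10, 35), (31, 10, 40), (31, 10, 9), (31, 2, 1), (31, 2, 10), (31, 2, 27), (31, 2, 35), (31, 2, 40), (31, 2, 9), (31, 27, 1), (31, 27, 10), (31, 27, 2), (31, 27, 35), (31, 27, 40), (31, 27, 9), (31, 35, 1), (31, 35, 10), (31, 35, 2), (31, 35, 27), (31, 35, 40), (31, 35, 9), (31, 40, 1), (31, 40, 10), (31, 40, 2), (31, 40, 27), (31, 40, 35), (31, 40, 9), (31, 9, 1), (31, 9, 10), (31, 9, 2), (31, 9, 27), (31, 9, 35), (31, 9, 40)}.
Projecting to pid2, cost (35 duplicate(s) eliminated): {(1, 31), (10, 31), (2, 31), (27, 31), (35, 31), (40, 31), (9, 31)}

{(1, 31), (10, 31), (2, 31), (27, 31), (35, 31), (40, 31), (9, 31)}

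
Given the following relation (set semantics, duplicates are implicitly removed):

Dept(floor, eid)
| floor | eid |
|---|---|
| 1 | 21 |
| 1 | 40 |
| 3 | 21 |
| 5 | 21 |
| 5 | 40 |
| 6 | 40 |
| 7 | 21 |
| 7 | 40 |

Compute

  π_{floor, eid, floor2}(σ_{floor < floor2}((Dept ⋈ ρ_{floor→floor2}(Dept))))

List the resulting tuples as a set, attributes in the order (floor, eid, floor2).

{(1, 21, 3), (1, 21, 5), (1, 21, 7), (1, 40, 5), (1, 40, 6), (1, 40, 7), (3, 21, 5), (3, 21, 7), (5, 21, 7), (5, 40, 6), (5, 40, 7), (6, 40, 7)}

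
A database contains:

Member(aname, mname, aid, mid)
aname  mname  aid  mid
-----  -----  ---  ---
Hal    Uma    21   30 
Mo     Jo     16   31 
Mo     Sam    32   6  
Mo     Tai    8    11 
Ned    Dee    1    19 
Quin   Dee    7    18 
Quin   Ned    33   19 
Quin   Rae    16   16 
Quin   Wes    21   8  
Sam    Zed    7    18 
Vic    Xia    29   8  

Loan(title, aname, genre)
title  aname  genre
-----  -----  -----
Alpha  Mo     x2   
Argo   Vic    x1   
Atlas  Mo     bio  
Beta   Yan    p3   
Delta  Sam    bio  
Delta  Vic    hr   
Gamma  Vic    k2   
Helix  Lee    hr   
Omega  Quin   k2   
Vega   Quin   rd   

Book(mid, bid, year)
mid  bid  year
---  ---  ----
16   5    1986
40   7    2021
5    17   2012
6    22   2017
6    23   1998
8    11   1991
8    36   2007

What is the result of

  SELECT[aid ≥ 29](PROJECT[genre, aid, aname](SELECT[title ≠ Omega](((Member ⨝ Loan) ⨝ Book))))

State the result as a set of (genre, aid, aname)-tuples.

{(bio, 32, Mo), (hr, 29, Vic), (k2, 29, Vic), (x1, 29, Vic), (x2, 32, Mo)}

Member ⋈ Loan (natural join on aname): {(Mo, Jo, 16, 31, Alpha, x2), (Mo, Jo, 16, 31, Atlas, bio), (Mo, Sam, 32, 6, Alpha, x2), (Mo, Sam, 32, 6, Atlas, bio), (Mo, Tai, 8, 11, Alpha, x2), (Mo, Tai, 8, 11, Atlas, bio), (Quin, Dee, 7, 18, Omega, k2), (Quin, Dee, 7, 18, Vega, rd), (Quin, Ned, 33, 19, Omega, k2), (Quin, Ned, 33, 19, Vega, rd), (Quin, Rae, 16, 16, Omega, k2), (Quin, Rae, 16, 16, Vega, rd), (Quin, Wes, 21, 8, Omega, k2), (Quin, Wes, 21, 8, Vega, rd), (Sam, Zed, 7, 18, Delta, bio), (Vic, Xia, 29, 8, Argo, x1), (Vic, Xia, 29, 8, Delta, hr), (Vic, Xia, 29, 8, Gamma, k2)}
(Member ⨝ Loan) ⋈ Book (natural join on mid): {(Mo, Sam, 32, 6, Alpha, x2, 22, 2017), (Mo, Sam, 32, 6, Alpha, x2, 23, 1998), (Mo, Sam, 32, 6, Atlas, bio, 22, 2017), (Mo, Sam, 32, 6, Atlas, bio, 23, 1998), (Quin, Rae, 16, 16, Omega, k2, 5, 1986), (Quin, Rae, 16, 16, Vega, rd, 5, 1986), (Quin, Wes, 21, 8, Omega, k2, 11, 1991), (Quin, Wes, 21, 8, Omega, k2, 36, 2007), (Quin, Wes, 21, 8, Vega, rd, 11, 1991), (Quin, Wes, 21, 8, Vega, rd, 36, 2007), (Vic, Xia, 29, 8, Argo, x1, 11, 1991), (Vic, Xia, 29, 8, Argo, x1, 36, 2007), (Vic, Xia, 29, 8, Delta, hr, 11, 1991), (Vic, Xia, 29, 8, Delta, hr, 36, 2007), (Vic, Xia, 29, 8, Gamma, k2, 11, 1991), (Vic, Xia, 29, 8, Gamma, k2, 36, 2007)}
Apply σ_{title ≠ Omega}; surviving tuples: {(Mo, Sam, 32, 6, Alpha, x2, 22, 2017), (Mo, Sam, 32, 6, Alpha, x2, 23, 1998), (Mo, Sam, 32, 6, Atlas, bio, 22, 2017), (Mo, Sam, 32, 6, Atlas, bio, 23, 1998), (Quin, Rae, 16, 16, Vega, rd, 5, 1986), (Quin, Wes, 21, 8, Vega, rd, 11, 1991), (Quin, Wes, 21, 8, Vega, rd, 36, 2007), (Vic, Xia, 29, 8, Argo, x1, 11, 1991), (Vic, Xia, 29, 8, Argo, x1, 36, 2007), (Vic, Xia, 29, 8, Delta, hr, 11, 1991), (Vic, Xia, 29, 8, Delta, hr, 36, 2007), (Vic, Xia, 29, 8, Gamma, k2, 11, 1991), (Vic, Xia, 29, 8, Gamma, k2, 36, 2007)}
π_{genre, aid, aname} gives {(bio, 32, Mo), (hr, 29, Vic), (k2, 29, Vic), (rd, 16, Quin), (rd, 21, Quin), (x1, 29, Vic), (x2, 32, Mo)} (6 duplicate(s) eliminated).
Apply σ_{aid ≥ 29}; surviving tuples: {(bio, 32, Mo), (hr, 29, Vic), (k2, 29, Vic), (x1, 29, Vic), (x2, 32, Mo)}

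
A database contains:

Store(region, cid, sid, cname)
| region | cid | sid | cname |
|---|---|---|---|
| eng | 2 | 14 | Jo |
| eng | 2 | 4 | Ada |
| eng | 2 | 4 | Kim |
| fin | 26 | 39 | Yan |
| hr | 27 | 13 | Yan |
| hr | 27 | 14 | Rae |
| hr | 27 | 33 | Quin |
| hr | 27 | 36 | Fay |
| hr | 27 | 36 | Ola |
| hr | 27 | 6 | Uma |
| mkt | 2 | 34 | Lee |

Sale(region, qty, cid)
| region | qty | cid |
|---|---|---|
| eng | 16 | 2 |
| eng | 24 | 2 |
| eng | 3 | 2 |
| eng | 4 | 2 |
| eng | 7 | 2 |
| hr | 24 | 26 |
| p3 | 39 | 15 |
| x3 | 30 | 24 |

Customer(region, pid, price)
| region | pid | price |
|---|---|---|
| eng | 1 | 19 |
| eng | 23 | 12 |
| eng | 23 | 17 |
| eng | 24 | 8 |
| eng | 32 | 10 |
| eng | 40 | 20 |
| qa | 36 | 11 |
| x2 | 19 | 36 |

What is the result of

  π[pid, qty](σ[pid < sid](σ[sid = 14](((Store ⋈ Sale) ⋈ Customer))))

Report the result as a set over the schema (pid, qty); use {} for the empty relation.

{(1, 16), (1, 24), (1, 3), (1, 4), (1, 7)}

Natural join on region, cid: {(eng, 2, 14, Jo, 16), (eng, 2, 14, Jo, 24), (eng, 2, 14, Jo, 3), (eng, 2, 14, Jo, 4), (eng, 2, 14, Jo, 7), (eng, 2, 4, Ada, 16), (eng, 2, 4, Ada, 24), (eng, 2, 4, Ada, 3), (eng, 2, 4, Ada, 4), (eng, 2, 4, Ada, 7), (eng, 2, 4, Kim, 16), (eng, 2, 4, Kim, 24), (eng, 2, 4, Kim, 3), (eng, 2, 4, Kim, 4), (eng, 2, 4, Kim, 7)}
Natural join on region: {(eng, 2, 14, Jo, 16, 1, 19), (eng, 2, 14, Jo, 16, 23, 12), (eng, 2, 14, Jo, 16, 23, 17), (eng, 2, 14, Jo, 16, 24, 8), (eng, 2, 14, Jo, 16, 32, 10), (eng, 2, 14, Jo, 16, 40, 20), (eng, 2, 14, Jo, 24, 1, 19), (eng, 2, 14, Jo, 24, 23, 12), (eng, 2, 14, Jo, 24, 23, 17), (eng, 2, 14, Jo, 24, 24, 8), (eng, 2, 14, Jo, 24, 32, 10), (eng, 2, 14, Jo, 24, 40, 20), (eng, 2, 14, Jo, 3, 1, 19), (eng, 2, 14, Jo, 3, 23, 12), (eng, 2, 14, Jo, 3, 23, 17), (eng, 2, 14, Jo, 3, 24, 8), (eng, 2, 14, Jo, 3, 32, 10), (eng, 2, 14, Jo, 3, 40, 20), (eng, 2, 14, Jo, 4, 1, 19), (eng, 2, 14, Jo, 4, 23, 12), (eng, 2, 14, Jo, 4, 23, 17), (eng, 2, 14, Jo, 4, 24, 8), (eng, 2, 14, Jo, 4, 32, 10), (eng, 2, 14, Jo, 4, 40, 20), (eng, 2, 14, Jo, 7, 1, 19), (eng, 2, 14, Jo, 7, 23, 12), (eng, 2, 14, Jo, 7, 23, 17), (eng, 2, 14, Jo, 7, 24, 8), (eng, 2, 14, Jo, 7, 32, 10), (eng, 2, 14, Jo, 7, 40, 20), (eng, 2, 4, Ada, 16, 1, 19), (eng, 2, 4, Ada, 16, 23, 12), (eng, 2, 4, Ada, 16, 23, 17), (eng, 2, 4, Ada, 16, 24, 8), (eng, 2, 4, Ada, 16, 32, 10), (eng, 2, 4, Ada, 16, 40, 20), (eng, 2, 4, Ada, 24, 1, 19), (eng, 2, 4, Ada, 24, 23, 12), (eng, 2, 4, Ada, 24, 23, 17), (eng, 2, 4, Ada, 24, 24, 8), (eng, 2, 4, Ada, 24, 32, 10), (eng, 2, 4, Ada, 24, 40, 20), (eng, 2, 4, Ada, 3, 1, 19), (eng, 2, 4, Ada, 3, 23, 12), (eng, 2, 4, Ada, 3, 23, 17), (eng, 2, 4, Ada, 3, 24, 8), (eng, 2, 4, Ada, 3, 32, 10), (eng, 2, 4, Ada, 3, 40, 20), (eng, 2, 4, Ada, 4, 1, 19), (eng, 2, 4, Ada, 4, 23, 12), (eng, 2, 4, Ada, 4, 23, 17), (eng, 2, 4, Ada, 4, 24, 8), (eng, 2, 4, Ada, 4, 32, 10), (eng, 2, 4, Ada, 4, 40, 20), (eng, 2, 4, Ada, 7, 1, 19), (eng, 2, 4, Ada, 7, 23, 12), (eng, 2, 4, Ada, 7, 23, 17), (eng, 2, 4, Ada, 7, 24, 8), (eng, 2, 4, Ada, 7, 32, 10), (eng, 2, 4, Ada, 7, 40, 20), (eng, 2, 4, Kim, 16, 1, 19), (eng, 2, 4, Kim, 16, 23, 12), (eng, 2, 4, Kim, 16, 23, 17), (eng, 2, 4, Kim, 16, 24, 8), (eng, 2, 4, Kim, 16, 32, 10), (eng, 2, 4, Kim, 16, 40, 20), (eng, 2, 4, Kim, 24, 1, 19), (eng, 2, 4, Kim, 24, 23, 12), (eng, 2, 4, Kim, 24, 23, 17), (eng, 2, 4, Kim, 24, 24, 8), (eng, 2, 4, Kim, 24, 32, 10), (eng, 2, 4, Kim, 24, 40, 20), (eng, 2, 4, Kim, 3, 1, 19), (eng, 2, 4, Kim, 3, 23, 12), (eng, 2, 4, Kim, 3, 23, 17), (eng, 2, 4, Kim, 3, 24, 8), (eng, 2, 4, Kim, 3, 32, 10), (eng, 2, 4, Kim, 3, 40, 20), (eng, 2, 4, Kim, 4, 1, 19), (eng, 2, 4, Kim, 4, 23, 12), (eng, 2, 4, Kim, 4, 23, 17), (eng, 2, 4, Kim, 4, 24, 8), (eng, 2, 4, Kim, 4, 32, 10), (eng, 2, 4, Kim, 4, 40, 20), (eng, 2, 4, Kim, 7, 1, 19), (eng, 2, 4, Kim, 7, 23, 12), (eng, 2, 4, Kim, 7, 23, 17), (eng, 2, 4, Kim, 7, 24, 8), (eng, 2, 4, Kim, 7, 32, 10), (eng, 2, 4, Kim, 7, 40, 20)}
σ[sid = 14]: keep tuples satisfying sid = 14 → {(eng, 2, 14, Jo, 16, 1, 19), (eng, 2, 14, Jo, 16, 23, 12), (eng, 2, 14, Jo, 16, 23, 17), (eng, 2, 14, Jo, 16, 24, 8), (eng, 2, 14, Jo, 16, 32, 10), (eng, 2, 14, Jo, 16, 40, 20), (eng, 2, 14, Jo, 24, 1, 19), (eng, 2, 14, Jo, 24, 23, 12), (eng, 2, 14, Jo, 24, 23, 17), (eng, 2, 14, Jo, 24, 24, 8), (eng, 2, 14, Jo, 24, 32, 10), (eng, 2, 14, Jo, 24, 40, 20), (eng, 2, 14, Jo, 3, 1, 19), (eng, 2, 14, Jo, 3, 23, 12), (eng, 2, 14, Jo, 3, 23, 17), (eng, 2, 14, Jo, 3, 24, 8), (eng, 2, 14, Jo, 3, 32, 10), (eng, 2, 14, Jo, 3, 40, 20), (eng, 2, 14, Jo, 4, 1, 19), (eng, 2, 14, Jo, 4, 23, 12), (eng, 2, 14, Jo, 4, 23, 17), (eng, 2, 14, Jo, 4, 24, 8), (eng, 2, 14, Jo, 4, 32, 10), (eng, 2, 14, Jo, 4, 40, 20), (eng, 2, 14, Jo, 7, 1, 19), (eng, 2, 14, Jo, 7, 23, 12), (eng, 2, 14, Jo, 7, 23, 17), (eng, 2, 14, Jo, 7, 24, 8), (eng, 2, 14, Jo, 7, 32, 10), (eng, 2, 14, Jo, 7, 40, 20)}
σ[pid < sid]: keep tuples satisfying pid < sid → {(eng, 2, 14, Jo, 16, 1, 19), (eng, 2, 14, Jo, 24, 1, 19), (eng, 2, 14, Jo, 3, 1, 19), (eng, 2, 14, Jo, 4, 1, 19), (eng, 2, 14, Jo, 7, 1, 19)}
Keep only column(s) pid, qty: {(1, 16), (1, 24), (1, 3), (1, 4), (1, 7)}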